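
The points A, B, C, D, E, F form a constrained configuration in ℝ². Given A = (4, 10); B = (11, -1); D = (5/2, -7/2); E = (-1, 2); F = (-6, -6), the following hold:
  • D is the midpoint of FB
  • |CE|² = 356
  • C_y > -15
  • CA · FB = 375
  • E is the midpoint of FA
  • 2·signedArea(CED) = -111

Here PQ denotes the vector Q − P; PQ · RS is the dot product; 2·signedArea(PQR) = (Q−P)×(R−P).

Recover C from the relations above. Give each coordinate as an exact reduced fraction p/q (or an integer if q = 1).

1. C_x = -11  [2·signedArea(CED) = -111 ∩ CA · FB = 375]
2. C_y = -14  [2·signedArea(CED) = -111 ∩ CA · FB = 375]
   → C = (-11, -14)

C = (-11, -14)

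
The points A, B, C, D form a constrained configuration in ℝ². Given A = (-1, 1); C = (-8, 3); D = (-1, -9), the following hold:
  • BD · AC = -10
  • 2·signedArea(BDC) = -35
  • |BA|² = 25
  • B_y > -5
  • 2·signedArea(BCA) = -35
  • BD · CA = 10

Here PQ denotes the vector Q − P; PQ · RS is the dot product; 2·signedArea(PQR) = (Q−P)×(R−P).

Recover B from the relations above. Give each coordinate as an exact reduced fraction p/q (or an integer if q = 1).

B = (-1, -4)

1. B_x = -1  [2·signedArea(BDC) = -35 ∩ 2·signedArea(BCA) = -35]
2. B_y = -4  [2·signedArea(BDC) = -35 ∩ 2·signedArea(BCA) = -35]
   → B = (-1, -4)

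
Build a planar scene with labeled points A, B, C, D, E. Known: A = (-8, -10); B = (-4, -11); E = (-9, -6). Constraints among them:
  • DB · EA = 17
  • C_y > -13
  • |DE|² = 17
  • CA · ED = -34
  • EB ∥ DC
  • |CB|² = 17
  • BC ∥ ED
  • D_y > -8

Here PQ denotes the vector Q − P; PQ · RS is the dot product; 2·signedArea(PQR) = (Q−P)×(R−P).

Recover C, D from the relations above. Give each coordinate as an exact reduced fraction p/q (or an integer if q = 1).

C = (0, -12)
D = (-5, -7)

1. D_x = -5  [line -1·x + 4·y + 23 = 0 ∩ |DE|² = 17]
2. D_y = -7  [line -1·x + 4·y + 23 = 0 ∩ |DE|² = 17]
   → D = (-5, -7)
3. C_x = 0  [CA · ED = -34 ∩ EB ∥ DC]
4. C_y = -12  [CA · ED = -34 ∩ EB ∥ DC]
   → C = (0, -12)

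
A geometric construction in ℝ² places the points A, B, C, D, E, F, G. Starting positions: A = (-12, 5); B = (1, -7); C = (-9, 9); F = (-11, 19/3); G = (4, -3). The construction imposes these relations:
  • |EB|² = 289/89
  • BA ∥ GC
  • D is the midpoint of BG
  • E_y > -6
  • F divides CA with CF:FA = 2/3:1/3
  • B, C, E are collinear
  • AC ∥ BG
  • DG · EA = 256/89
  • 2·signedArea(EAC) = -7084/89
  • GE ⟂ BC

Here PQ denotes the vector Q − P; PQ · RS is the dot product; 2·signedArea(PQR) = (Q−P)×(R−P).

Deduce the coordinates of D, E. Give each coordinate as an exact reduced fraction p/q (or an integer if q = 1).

D = (5/2, -5)
E = (4/89, -487/89)

1. D_x = 5/2  [D is the midpoint of BG]
2. D_y = -5  [D is the midpoint of BG]
   → D = (5/2, -5)
3. E_x = 4/89  [B, C, E are collinear ∩ GE ⟂ BC]
4. E_y = -487/89  [B, C, E are collinear ∩ GE ⟂ BC]
   → E = (4/89, -487/89)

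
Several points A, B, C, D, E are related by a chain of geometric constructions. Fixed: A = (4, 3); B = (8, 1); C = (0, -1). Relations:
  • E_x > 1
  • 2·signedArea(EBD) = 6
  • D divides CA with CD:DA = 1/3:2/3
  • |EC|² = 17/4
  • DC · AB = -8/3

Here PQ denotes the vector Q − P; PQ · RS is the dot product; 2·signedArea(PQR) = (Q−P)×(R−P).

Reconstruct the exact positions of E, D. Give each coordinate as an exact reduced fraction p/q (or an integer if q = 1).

1. D_x = 4/3  [D divides CA with CD:DA = 1/3:2/3]
2. D_y = 1/3  [D divides CA with CD:DA = 1/3:2/3]
   → D = (4/3, 1/3)
3. E_x = 2  [line 2/3·x + -20/3·y + -14/3 = 0 ∩ |EC|² = 17/4]
4. E_y = -1/2  [line 2/3·x + -20/3·y + -14/3 = 0 ∩ |EC|² = 17/4]
   → E = (2, -1/2)

D = (4/3, 1/3)
E = (2, -1/2)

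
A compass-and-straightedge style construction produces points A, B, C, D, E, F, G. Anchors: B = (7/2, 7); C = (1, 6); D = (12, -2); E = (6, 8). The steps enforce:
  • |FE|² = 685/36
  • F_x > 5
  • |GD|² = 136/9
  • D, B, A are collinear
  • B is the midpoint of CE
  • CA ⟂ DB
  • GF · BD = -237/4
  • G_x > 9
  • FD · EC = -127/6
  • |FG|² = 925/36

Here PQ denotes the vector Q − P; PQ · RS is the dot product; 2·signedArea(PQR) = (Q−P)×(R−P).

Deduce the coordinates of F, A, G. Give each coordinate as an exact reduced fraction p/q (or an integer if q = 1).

A = (1729/613, 4732/613)
F = (11/2, 11/3)
G = (10, 4/3)

1. F_x = 11/2  [line 5·x + 2·y + -209/6 = 0 ∩ |FE|² = 685/36]
2. F_y = 11/3  [line 5·x + 2·y + -209/6 = 0 ∩ |FE|² = 685/36]
   → F = (11/2, 11/3)
3. A_x = 1729/613  [D, B, A are collinear ∩ CA ⟂ DB]
4. A_y = 4732/613  [D, B, A are collinear ∩ CA ⟂ DB]
   → A = (1729/613, 4732/613)
5. G_x = 10  [line -17/2·x + 9·y + 73 = 0 ∩ |GD|² = 136/9]
6. G_y = 4/3  [line -17/2·x + 9·y + 73 = 0 ∩ |GD|² = 136/9]
   → G = (10, 4/3)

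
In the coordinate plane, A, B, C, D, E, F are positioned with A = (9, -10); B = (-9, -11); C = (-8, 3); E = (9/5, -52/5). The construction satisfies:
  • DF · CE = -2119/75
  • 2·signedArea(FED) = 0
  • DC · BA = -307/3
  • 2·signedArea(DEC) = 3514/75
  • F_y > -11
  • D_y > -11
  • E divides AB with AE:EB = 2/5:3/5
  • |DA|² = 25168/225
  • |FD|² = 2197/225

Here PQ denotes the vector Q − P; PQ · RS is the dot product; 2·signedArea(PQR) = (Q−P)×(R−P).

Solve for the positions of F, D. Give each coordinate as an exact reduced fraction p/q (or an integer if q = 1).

D = (-39/25, -794/75)
F = (-117/25, -269/25)

1. D_x = -39/25  [2·signedArea(DEC) = 3514/75 ∩ DC · BA = -307/3]
2. D_y = -794/75  [2·signedArea(DEC) = 3514/75 ∩ DC · BA = -307/3]
   → D = (-39/25, -794/75)
3. F_x = -117/25  [2·signedArea(FED) = 0 ∩ DF · CE = -2119/75]
4. F_y = -269/25  [2·signedArea(FED) = 0 ∩ DF · CE = -2119/75]
   → F = (-117/25, -269/25)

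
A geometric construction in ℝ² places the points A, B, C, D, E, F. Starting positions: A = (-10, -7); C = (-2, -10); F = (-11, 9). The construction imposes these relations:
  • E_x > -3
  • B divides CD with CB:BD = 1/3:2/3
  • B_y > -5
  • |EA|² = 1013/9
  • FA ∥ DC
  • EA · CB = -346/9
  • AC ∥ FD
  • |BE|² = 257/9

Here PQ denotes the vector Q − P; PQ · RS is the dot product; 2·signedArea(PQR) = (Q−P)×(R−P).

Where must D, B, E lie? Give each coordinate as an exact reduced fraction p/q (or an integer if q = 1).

B = (-7/3, -14/3)
D = (-3, 6)
E = (-8/3, 2/3)

1. D_x = -3  [FA ∥ DC ∩ AC ∥ FD]
2. D_y = 6  [FA ∥ DC ∩ AC ∥ FD]
   → D = (-3, 6)
3. B_x = -7/3  [B divides CD with CB:BD = 1/3:2/3]
4. B_y = -14/3  [B divides CD with CB:BD = 1/3:2/3]
   → B = (-7/3, -14/3)
5. E_x = -8/3  [line 1/3·x + -16/3·y + 40/9 = 0 ∩ |EA|² = 1013/9]
6. E_y = 2/3  [line 1/3·x + -16/3·y + 40/9 = 0 ∩ |EA|² = 1013/9]
   → E = (-8/3, 2/3)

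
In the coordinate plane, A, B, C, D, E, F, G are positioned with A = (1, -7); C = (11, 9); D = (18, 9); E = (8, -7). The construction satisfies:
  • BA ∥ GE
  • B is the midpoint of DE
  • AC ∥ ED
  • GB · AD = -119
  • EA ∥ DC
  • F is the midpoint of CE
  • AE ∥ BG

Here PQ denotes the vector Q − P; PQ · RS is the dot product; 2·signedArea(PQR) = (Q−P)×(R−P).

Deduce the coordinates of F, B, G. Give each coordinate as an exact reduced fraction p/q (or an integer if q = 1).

B = (13, 1)
F = (19/2, 1)
G = (20, 1)

1. F_x = 19/2  [F is the midpoint of CE]
2. F_y = 1  [F is the midpoint of CE]
   → F = (19/2, 1)
3. B_x = 13  [B is the midpoint of DE]
4. B_y = 1  [B is the midpoint of DE]
   → B = (13, 1)
5. G_x = 20  [BA ∥ GE ∩ AE ∥ BG]
6. G_y = 1  [BA ∥ GE ∩ AE ∥ BG]
   → G = (20, 1)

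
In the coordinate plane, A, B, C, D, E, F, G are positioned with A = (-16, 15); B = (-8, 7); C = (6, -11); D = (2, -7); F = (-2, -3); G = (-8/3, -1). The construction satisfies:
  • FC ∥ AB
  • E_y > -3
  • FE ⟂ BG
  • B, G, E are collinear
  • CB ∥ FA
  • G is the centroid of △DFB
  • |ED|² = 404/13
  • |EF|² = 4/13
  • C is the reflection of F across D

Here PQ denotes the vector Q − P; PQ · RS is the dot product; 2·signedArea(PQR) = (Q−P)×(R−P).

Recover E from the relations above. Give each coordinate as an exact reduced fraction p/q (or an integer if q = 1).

E = (-20/13, -35/13)

1. E_x = -20/13  [B, G, E are collinear ∩ FE ⟂ BG]
2. E_y = -35/13  [B, G, E are collinear ∩ FE ⟂ BG]
   → E = (-20/13, -35/13)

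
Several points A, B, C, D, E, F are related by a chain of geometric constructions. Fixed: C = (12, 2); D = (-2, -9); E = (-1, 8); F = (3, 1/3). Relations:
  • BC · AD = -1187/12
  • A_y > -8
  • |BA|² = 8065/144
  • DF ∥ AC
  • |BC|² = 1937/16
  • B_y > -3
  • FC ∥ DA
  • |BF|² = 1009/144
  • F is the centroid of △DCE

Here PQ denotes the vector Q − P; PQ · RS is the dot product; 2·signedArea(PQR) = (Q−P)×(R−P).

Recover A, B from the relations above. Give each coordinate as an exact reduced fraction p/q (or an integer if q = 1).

1. A_x = 7  [DF ∥ AC ∩ FC ∥ DA]
2. A_y = -22/3  [DF ∥ AC ∩ FC ∥ DA]
   → A = (7, -22/3)
3. B_x = 7/4  [line 9·x + 5/3·y + -149/12 = 0 ∩ |BA|² = 8065/144]
4. B_y = -2  [line 9·x + 5/3·y + -149/12 = 0 ∩ |BA|² = 8065/144]
   → B = (7/4, -2)

A = (7, -22/3)
B = (7/4, -2)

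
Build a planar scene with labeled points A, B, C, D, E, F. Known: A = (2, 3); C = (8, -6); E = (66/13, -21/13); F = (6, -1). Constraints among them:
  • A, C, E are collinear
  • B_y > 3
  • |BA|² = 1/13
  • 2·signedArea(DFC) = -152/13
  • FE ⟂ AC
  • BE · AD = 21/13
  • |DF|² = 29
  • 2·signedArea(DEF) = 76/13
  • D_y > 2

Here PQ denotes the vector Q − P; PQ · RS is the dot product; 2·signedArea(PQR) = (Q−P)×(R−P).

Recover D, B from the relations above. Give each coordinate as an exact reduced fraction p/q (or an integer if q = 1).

1. D_x = 28/13  [2·signedArea(DEF) = 76/13 ∩ 2·signedArea(DFC) = -152/13]
2. D_y = 36/13  [2·signedArea(DEF) = 76/13 ∩ 2·signedArea(DFC) = -152/13]
   → D = (28/13, 36/13)
3. B_x = 24/13  [line -2/13·x + 3/13·y + -6/13 = 0 ∩ |BA|² = 1/13]
4. B_y = 42/13  [line -2/13·x + 3/13·y + -6/13 = 0 ∩ |BA|² = 1/13]
   → B = (24/13, 42/13)

B = (24/13, 42/13)
D = (28/13, 36/13)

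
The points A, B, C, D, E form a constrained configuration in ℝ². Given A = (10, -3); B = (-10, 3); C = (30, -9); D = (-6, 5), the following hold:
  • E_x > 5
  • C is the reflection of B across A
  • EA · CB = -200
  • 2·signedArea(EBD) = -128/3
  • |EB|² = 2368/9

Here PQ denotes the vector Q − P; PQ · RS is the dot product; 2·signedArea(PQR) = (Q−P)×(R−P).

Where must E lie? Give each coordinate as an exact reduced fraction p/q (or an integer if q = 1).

1. E_x = 6  [2·signedArea(EBD) = -128/3 ∩ EA · CB = -200]
2. E_y = 1/3  [2·signedArea(EBD) = -128/3 ∩ EA · CB = -200]
   → E = (6, 1/3)

E = (6, 1/3)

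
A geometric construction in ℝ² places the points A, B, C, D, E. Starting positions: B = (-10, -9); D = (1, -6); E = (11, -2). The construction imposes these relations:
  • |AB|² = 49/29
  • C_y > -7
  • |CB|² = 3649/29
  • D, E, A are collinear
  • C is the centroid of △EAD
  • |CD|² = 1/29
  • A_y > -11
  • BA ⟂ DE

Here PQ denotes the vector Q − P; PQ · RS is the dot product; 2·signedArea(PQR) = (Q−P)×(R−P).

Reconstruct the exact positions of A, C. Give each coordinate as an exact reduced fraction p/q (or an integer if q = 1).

1. A_x = -276/29  [D, E, A are collinear ∩ BA ⟂ DE]
2. A_y = -296/29  [D, E, A are collinear ∩ BA ⟂ DE]
   → A = (-276/29, -296/29)
3. C_x = 24/29  [C is the centroid of △EAD]
4. C_y = -176/29  [C is the centroid of △EAD]
   → C = (24/29, -176/29)

A = (-276/29, -296/29)
C = (24/29, -176/29)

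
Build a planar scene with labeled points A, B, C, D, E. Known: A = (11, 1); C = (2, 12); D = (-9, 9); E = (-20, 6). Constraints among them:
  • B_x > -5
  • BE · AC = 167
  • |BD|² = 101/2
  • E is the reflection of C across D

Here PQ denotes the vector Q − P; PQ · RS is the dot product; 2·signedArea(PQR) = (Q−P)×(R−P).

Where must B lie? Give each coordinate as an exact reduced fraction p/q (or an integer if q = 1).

B = (-9/2, 7/2)

1. B_x = -9/2  [line 9·x + -11·y + 79 = 0 ∩ |BD|² = 101/2]
2. B_y = 7/2  [line 9·x + -11·y + 79 = 0 ∩ |BD|² = 101/2]
   → B = (-9/2, 7/2)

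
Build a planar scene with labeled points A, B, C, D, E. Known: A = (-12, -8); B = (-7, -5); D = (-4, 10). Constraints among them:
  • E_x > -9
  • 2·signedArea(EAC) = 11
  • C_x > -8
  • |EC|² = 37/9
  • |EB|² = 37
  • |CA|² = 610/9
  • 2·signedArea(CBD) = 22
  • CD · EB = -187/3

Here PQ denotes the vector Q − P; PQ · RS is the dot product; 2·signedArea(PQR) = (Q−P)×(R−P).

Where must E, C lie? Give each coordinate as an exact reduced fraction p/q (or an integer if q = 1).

1. C_x = -23/3  [line -15·x + 3·y + -112 = 0 ∩ |CA|² = 610/9]
2. C_y = -1  [line -15·x + 3·y + -112 = 0 ∩ |CA|² = 610/9]
   → C = (-23/3, -1)
3. E_x = -8  [2·signedArea(EAC) = 11 ∩ CD · EB = -187/3]
4. E_y = 1  [2·signedArea(EAC) = 11 ∩ CD · EB = -187/3]
   → E = (-8, 1)

C = (-23/3, -1)
E = (-8, 1)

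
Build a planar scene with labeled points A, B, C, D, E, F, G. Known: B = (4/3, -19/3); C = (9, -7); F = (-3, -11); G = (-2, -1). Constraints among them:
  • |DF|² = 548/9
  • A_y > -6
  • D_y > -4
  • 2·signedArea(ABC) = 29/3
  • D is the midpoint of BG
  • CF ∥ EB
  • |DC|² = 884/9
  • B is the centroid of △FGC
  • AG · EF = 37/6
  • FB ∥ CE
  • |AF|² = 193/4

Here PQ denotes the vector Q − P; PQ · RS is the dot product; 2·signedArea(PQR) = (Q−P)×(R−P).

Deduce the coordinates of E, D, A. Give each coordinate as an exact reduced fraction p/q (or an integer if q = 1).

A = (1/2, -5)
D = (-1/3, -11/3)
E = (40/3, -7/3)

1. E_x = 40/3  [CF ∥ EB ∩ FB ∥ CE]
2. E_y = -7/3  [CF ∥ EB ∩ FB ∥ CE]
   → E = (40/3, -7/3)
3. D_x = -1/3  [D is the midpoint of BG]
4. D_y = -11/3  [D is the midpoint of BG]
   → D = (-1/3, -11/3)
5. A_x = 1/2  [AG · EF = 37/6 ∩ 2·signedArea(ABC) = 29/3]
6. A_y = -5  [AG · EF = 37/6 ∩ 2·signedArea(ABC) = 29/3]
   → A = (1/2, -5)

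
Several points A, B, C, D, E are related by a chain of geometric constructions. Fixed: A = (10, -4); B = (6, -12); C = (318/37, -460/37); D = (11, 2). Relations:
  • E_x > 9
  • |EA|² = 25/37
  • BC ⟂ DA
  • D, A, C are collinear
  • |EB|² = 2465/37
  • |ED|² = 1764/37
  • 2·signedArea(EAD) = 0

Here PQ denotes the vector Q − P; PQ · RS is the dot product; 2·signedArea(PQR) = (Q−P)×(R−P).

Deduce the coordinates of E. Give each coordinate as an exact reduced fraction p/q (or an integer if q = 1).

E = (365/37, -178/37)

1. E_x = 365/37  [line -6·x + 1·y + 64 = 0 ∩ |EB|² = 2465/37]
2. E_y = -178/37  [line -6·x + 1·y + 64 = 0 ∩ |EB|² = 2465/37]
   → E = (365/37, -178/37)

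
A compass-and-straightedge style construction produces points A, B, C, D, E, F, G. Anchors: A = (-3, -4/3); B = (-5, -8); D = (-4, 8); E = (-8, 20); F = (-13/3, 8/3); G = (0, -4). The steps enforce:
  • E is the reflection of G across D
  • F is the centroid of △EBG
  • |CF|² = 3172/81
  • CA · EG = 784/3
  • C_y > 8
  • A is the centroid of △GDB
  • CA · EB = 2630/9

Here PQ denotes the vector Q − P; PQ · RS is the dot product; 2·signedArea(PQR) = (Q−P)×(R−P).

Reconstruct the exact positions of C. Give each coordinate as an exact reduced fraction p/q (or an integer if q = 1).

1. C_x = -5  [CA · EG = 784/3 ∩ CA · EB = 2630/9]
2. C_y = 80/9  [CA · EG = 784/3 ∩ CA · EB = 2630/9]
   → C = (-5, 80/9)

C = (-5, 80/9)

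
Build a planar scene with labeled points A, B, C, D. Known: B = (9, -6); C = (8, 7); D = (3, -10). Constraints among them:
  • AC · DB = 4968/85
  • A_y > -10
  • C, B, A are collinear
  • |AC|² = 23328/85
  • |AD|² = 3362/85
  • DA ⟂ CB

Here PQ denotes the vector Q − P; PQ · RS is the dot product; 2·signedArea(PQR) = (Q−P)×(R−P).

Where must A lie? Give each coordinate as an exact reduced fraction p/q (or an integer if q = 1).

A = (788/85, -809/85)

1. A_x = 788/85  [C, B, A are collinear ∩ DA ⟂ CB]
2. A_y = -809/85  [C, B, A are collinear ∩ DA ⟂ CB]
   → A = (788/85, -809/85)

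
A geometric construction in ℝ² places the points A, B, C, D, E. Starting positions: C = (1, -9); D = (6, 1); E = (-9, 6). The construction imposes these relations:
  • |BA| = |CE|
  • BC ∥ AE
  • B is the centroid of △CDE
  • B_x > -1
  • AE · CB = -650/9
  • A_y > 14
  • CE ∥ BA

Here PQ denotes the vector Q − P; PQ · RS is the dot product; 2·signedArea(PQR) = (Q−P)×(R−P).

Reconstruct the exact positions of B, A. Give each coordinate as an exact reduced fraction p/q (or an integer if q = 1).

1. B_x = -2/3  [B is the centroid of △CDE]
2. B_y = -2/3  [B is the centroid of △CDE]
   → B = (-2/3, -2/3)
3. A_x = -32/3  [BC ∥ AE ∩ CE ∥ BA]
4. A_y = 43/3  [BC ∥ AE ∩ CE ∥ BA]
   → A = (-32/3, 43/3)

A = (-32/3, 43/3)
B = (-2/3, -2/3)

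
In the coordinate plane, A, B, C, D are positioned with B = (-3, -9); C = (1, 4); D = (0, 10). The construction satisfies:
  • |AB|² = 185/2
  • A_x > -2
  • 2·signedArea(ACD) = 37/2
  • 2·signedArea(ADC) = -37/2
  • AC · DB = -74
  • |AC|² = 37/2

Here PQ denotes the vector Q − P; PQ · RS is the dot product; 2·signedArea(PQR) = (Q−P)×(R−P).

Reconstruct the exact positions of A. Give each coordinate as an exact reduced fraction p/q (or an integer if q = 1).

1. A_x = -3/2  [2·signedArea(ACD) = 37/2 ∩ AC · DB = -74]
2. A_y = 1/2  [2·signedArea(ACD) = 37/2 ∩ AC · DB = -74]
   → A = (-3/2, 1/2)

A = (-3/2, 1/2)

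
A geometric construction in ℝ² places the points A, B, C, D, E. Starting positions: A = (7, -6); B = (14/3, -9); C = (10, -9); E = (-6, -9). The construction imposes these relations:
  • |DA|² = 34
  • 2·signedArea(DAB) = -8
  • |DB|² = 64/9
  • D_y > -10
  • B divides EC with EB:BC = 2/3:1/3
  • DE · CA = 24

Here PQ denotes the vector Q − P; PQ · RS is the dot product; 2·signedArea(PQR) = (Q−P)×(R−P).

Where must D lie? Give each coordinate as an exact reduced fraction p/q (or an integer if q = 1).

1. D_x = 2  [2·signedArea(DAB) = -8 ∩ DE · CA = 24]
2. D_y = -9  [2·signedArea(DAB) = -8 ∩ DE · CA = 24]
   → D = (2, -9)

D = (2, -9)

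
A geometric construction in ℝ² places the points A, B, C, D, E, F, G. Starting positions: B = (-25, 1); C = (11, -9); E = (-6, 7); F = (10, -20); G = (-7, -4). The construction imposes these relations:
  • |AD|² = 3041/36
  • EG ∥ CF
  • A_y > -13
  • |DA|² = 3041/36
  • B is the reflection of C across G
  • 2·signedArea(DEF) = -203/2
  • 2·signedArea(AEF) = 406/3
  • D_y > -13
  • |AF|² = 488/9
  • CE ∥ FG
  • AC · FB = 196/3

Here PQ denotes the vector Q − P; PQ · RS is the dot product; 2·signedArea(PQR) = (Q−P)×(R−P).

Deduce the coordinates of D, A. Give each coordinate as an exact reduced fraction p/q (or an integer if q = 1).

1. A_x = 32/3  [2·signedArea(AEF) = 406/3 ∩ AC · FB = 196/3]
2. A_y = -38/3  [2·signedArea(AEF) = 406/3 ∩ AC · FB = 196/3]
   → A = (32/3, -38/3)
3. D_x = 3/2  [line 27·x + 16·y + 303/2 = 0 ∩ |DA|² = 3041/36]
4. D_y = -12  [line 27·x + 16·y + 303/2 = 0 ∩ |DA|² = 3041/36]
   → D = (3/2, -12)

A = (32/3, -38/3)
D = (3/2, -12)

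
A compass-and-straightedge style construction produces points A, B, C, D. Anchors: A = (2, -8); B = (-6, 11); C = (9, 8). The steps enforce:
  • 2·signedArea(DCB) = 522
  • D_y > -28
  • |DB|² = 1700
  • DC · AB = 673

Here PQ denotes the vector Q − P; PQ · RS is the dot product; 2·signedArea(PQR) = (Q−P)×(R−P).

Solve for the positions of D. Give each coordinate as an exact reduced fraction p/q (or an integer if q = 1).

D = (10, -27)

1. D_x = 10  [2·signedArea(DCB) = 522 ∩ DC · AB = 673]
2. D_y = -27  [2·signedArea(DCB) = 522 ∩ DC · AB = 673]
   → D = (10, -27)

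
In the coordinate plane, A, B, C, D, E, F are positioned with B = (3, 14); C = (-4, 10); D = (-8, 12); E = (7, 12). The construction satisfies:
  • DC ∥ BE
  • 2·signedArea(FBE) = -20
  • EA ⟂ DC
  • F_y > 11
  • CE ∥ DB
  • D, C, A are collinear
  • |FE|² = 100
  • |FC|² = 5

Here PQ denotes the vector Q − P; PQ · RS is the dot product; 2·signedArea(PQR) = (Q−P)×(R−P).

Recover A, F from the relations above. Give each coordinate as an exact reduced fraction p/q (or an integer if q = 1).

A = (4, 6)
F = (-3, 12)

1. A_x = 4  [D, C, A are collinear ∩ EA ⟂ DC]
2. A_y = 6  [D, C, A are collinear ∩ EA ⟂ DC]
   → A = (4, 6)
3. F_x = -3  [line 2·x + 4·y + -42 = 0 ∩ |FC|² = 5]
4. F_y = 12  [line 2·x + 4·y + -42 = 0 ∩ |FC|² = 5]
   → F = (-3, 12)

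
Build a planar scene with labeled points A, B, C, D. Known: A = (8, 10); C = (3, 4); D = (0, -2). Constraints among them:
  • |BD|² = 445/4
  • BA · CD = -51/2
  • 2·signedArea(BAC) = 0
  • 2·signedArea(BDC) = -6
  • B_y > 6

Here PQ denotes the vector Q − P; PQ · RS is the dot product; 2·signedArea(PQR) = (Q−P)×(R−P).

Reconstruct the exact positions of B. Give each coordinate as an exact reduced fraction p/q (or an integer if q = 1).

1. B_x = 11/2  [2·signedArea(BAC) = 0 ∩ BA · CD = -51/2]
2. B_y = 7  [2·signedArea(BAC) = 0 ∩ BA · CD = -51/2]
   → B = (11/2, 7)

B = (11/2, 7)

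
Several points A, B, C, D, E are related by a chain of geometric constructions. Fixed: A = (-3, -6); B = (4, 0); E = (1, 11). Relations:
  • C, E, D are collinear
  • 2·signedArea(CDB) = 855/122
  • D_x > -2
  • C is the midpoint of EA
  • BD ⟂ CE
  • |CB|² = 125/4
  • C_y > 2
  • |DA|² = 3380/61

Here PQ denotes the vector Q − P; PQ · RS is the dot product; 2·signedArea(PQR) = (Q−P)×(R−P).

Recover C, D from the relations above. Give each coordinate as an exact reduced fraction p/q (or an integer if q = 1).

1. C_x = -1  [C is the midpoint of EA]
2. C_y = 5/2  [C is the midpoint of EA]
   → C = (-1, 5/2)
3. D_x = -79/61  [C, E, D are collinear ∩ BD ⟂ CE]
4. D_y = 76/61  [C, E, D are collinear ∩ BD ⟂ CE]
   → D = (-79/61, 76/61)

C = (-1, 5/2)
D = (-79/61, 76/61)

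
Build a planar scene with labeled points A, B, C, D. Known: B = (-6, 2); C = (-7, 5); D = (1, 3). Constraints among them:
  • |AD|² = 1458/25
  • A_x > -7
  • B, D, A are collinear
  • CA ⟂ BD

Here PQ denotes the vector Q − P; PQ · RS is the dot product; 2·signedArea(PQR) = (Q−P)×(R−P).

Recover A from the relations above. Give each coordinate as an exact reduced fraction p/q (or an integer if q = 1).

1. A_x = -164/25  [B, D, A are collinear ∩ CA ⟂ BD]
2. A_y = 48/25  [B, D, A are collinear ∩ CA ⟂ BD]
   → A = (-164/25, 48/25)

A = (-164/25, 48/25)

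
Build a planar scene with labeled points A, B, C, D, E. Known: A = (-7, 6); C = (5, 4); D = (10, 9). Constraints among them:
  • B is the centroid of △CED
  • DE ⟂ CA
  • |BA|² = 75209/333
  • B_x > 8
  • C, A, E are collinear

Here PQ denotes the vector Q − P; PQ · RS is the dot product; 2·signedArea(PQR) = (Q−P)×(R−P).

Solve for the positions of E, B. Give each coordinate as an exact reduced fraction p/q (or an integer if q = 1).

1. E_x = 335/37  [C, A, E are collinear ∩ DE ⟂ CA]
2. E_y = 123/37  [C, A, E are collinear ∩ DE ⟂ CA]
   → E = (335/37, 123/37)
3. B_x = 890/111  [B is the centroid of △CED]
4. B_y = 604/111  [B is the centroid of △CED]
   → B = (890/111, 604/111)

B = (890/111, 604/111)
E = (335/37, 123/37)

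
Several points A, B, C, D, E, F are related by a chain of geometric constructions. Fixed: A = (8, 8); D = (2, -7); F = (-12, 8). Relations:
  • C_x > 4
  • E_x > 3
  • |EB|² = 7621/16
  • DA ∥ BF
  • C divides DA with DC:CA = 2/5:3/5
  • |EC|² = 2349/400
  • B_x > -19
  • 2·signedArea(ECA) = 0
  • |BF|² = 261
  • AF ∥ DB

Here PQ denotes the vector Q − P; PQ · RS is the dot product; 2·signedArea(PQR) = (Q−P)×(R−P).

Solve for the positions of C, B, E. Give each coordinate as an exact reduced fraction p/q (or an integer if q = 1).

B = (-18, -7)
C = (22/5, -1)
E = (7/2, -13/4)

1. C_x = 22/5  [C divides DA with DC:CA = 2/5:3/5]
2. C_y = -1  [C divides DA with DC:CA = 2/5:3/5]
   → C = (22/5, -1)
3. B_x = -18  [DA ∥ BF ∩ AF ∥ DB]
4. B_y = -7  [DA ∥ BF ∩ AF ∥ DB]
   → B = (-18, -7)
5. E_x = 7/2  [line -9·x + 18/5·y + 216/5 = 0 ∩ |EB|² = 7621/16]
6. E_y = -13/4  [line -9·x + 18/5·y + 216/5 = 0 ∩ |EB|² = 7621/16]
   → E = (7/2, -13/4)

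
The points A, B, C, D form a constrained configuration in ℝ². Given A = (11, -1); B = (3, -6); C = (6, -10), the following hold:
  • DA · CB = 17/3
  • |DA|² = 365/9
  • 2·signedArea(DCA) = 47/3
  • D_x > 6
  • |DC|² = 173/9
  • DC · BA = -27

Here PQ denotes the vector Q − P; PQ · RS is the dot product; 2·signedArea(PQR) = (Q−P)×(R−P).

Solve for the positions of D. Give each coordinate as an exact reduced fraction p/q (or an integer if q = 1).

D = (20/3, -17/3)

1. D_x = 20/3  [DA · CB = 17/3 ∩ 2·signedArea(DCA) = 47/3]
2. D_y = -17/3  [DA · CB = 17/3 ∩ 2·signedArea(DCA) = 47/3]
   → D = (20/3, -17/3)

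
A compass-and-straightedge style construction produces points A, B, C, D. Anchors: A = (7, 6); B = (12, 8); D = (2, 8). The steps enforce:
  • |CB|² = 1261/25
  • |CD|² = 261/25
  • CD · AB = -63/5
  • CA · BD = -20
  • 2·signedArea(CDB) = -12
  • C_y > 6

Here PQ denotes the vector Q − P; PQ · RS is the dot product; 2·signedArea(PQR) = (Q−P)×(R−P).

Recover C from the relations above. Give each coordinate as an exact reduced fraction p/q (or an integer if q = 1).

C = (5, 34/5)

1. C_x = 5  [CD · AB = -63/5 ∩ CA · BD = -20]
2. C_y = 34/5  [CD · AB = -63/5 ∩ CA · BD = -20]
   → C = (5, 34/5)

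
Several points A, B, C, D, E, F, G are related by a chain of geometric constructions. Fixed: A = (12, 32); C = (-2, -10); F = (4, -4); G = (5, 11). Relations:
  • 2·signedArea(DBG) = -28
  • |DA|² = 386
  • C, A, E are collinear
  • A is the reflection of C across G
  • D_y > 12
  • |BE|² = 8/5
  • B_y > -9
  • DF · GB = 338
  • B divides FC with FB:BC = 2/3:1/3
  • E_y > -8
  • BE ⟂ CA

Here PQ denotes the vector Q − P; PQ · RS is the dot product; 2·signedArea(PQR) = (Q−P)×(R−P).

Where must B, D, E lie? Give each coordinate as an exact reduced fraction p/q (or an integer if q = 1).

B = (0, -8)
D = (7, 13)
E = (-6/5, -38/5)

1. B_x = 0  [B divides FC with FB:BC = 2/3:1/3]
2. B_y = -8  [B divides FC with FB:BC = 2/3:1/3]
   → B = (0, -8)
3. D_x = 7  [DF · GB = 338 ∩ 2·signedArea(DBG) = -28]
4. D_y = 13  [DF · GB = 338 ∩ 2·signedArea(DBG) = -28]
   → D = (7, 13)
5. E_x = -6/5  [C, A, E are collinear ∩ BE ⟂ CA]
6. E_y = -38/5  [C, A, E are collinear ∩ BE ⟂ CA]
   → E = (-6/5, -38/5)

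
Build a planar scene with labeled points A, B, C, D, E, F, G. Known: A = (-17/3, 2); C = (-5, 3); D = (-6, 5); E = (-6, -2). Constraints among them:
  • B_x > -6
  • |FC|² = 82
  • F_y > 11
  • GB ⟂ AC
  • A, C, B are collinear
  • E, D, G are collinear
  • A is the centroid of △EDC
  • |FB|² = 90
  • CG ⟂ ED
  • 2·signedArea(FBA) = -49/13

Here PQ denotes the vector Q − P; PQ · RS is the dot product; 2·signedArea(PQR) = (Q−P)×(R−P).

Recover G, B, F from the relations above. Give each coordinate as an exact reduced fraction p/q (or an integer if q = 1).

1. G_x = -6  [E, D, G are collinear ∩ CG ⟂ ED]
2. G_y = 3  [E, D, G are collinear ∩ CG ⟂ ED]
   → G = (-6, 3)
3. B_x = -69/13  [A, C, B are collinear ∩ GB ⟂ AC]
4. B_y = 33/13  [A, C, B are collinear ∩ GB ⟂ AC]
   → B = (-69/13, 33/13)
5. F_x = -6  [line 7/13·x + -14/39·y + 98/13 = 0 ∩ |FC|² = 82]
6. F_y = 12  [line 7/13·x + -14/39·y + 98/13 = 0 ∩ |FC|² = 82]
   → F = (-6, 12)

B = (-69/13, 33/13)
F = (-6, 12)
G = (-6, 3)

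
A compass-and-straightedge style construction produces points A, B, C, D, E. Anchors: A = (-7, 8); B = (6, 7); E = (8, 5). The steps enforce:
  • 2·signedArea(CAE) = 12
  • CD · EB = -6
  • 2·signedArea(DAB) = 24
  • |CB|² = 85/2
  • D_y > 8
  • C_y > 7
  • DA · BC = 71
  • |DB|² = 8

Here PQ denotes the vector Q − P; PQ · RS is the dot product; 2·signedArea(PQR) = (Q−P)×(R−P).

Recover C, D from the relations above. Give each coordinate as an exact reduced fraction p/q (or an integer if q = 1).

1. C_x = -1/2  [line 3·x + 15·y + -111 = 0 ∩ |CB|² = 85/2]
2. C_y = 15/2  [line 3·x + 15·y + -111 = 0 ∩ |CB|² = 85/2]
   → C = (-1/2, 15/2)
3. D_x = 4  [2·signedArea(DAB) = 24 ∩ DA · BC = 71]
4. D_y = 9  [2·signedArea(DAB) = 24 ∩ DA · BC = 71]
   → D = (4, 9)

C = (-1/2, 15/2)
D = (4, 9)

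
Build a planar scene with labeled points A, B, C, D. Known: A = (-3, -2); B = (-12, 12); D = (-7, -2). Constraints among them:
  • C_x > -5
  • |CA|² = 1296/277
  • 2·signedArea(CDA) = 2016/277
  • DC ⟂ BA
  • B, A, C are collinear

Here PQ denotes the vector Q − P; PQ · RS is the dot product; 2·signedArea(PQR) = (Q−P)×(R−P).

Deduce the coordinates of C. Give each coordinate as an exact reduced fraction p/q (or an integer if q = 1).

C = (-1155/277, -50/277)

1. C_x = -1155/277  [B, A, C are collinear ∩ DC ⟂ BA]
2. C_y = -50/277  [B, A, C are collinear ∩ DC ⟂ BA]
   → C = (-1155/277, -50/277)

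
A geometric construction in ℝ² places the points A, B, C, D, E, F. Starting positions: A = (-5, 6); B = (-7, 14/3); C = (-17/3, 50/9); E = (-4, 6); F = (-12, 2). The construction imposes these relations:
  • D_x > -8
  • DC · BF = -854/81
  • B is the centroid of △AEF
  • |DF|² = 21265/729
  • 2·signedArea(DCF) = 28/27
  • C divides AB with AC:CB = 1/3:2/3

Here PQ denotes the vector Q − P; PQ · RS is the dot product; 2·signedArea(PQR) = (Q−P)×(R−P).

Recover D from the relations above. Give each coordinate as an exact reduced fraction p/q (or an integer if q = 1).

D = (-65/9, 122/27)

1. D_x = -65/9  [DC · BF = -854/81 ∩ 2·signedArea(DCF) = 28/27]
2. D_y = 122/27  [DC · BF = -854/81 ∩ 2·signedArea(DCF) = 28/27]
   → D = (-65/9, 122/27)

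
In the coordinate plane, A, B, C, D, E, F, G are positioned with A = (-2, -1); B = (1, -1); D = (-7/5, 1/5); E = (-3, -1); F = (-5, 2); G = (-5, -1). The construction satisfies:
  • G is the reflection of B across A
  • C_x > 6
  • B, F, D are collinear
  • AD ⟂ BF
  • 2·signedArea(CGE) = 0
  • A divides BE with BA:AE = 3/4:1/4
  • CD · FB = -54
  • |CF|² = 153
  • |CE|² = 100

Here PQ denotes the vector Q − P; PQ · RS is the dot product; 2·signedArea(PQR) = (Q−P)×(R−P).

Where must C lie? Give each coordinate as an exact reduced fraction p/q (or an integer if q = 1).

1. C_x = 7  [2·signedArea(CGE) = 0 ∩ CD · FB = -54]
2. C_y = -1  [2·signedArea(CGE) = 0 ∩ CD · FB = -54]
   → C = (7, -1)

C = (7, -1)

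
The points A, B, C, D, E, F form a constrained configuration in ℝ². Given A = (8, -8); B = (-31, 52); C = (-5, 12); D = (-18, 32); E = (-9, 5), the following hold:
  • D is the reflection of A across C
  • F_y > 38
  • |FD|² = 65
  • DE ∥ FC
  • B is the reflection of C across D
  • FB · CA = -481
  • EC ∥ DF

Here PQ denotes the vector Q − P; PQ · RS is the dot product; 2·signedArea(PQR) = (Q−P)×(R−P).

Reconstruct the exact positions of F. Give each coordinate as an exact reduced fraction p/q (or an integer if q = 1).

F = (-14, 39)

1. F_x = -14  [DE ∥ FC ∩ EC ∥ DF]
2. F_y = 39  [DE ∥ FC ∩ EC ∥ DF]
   → F = (-14, 39)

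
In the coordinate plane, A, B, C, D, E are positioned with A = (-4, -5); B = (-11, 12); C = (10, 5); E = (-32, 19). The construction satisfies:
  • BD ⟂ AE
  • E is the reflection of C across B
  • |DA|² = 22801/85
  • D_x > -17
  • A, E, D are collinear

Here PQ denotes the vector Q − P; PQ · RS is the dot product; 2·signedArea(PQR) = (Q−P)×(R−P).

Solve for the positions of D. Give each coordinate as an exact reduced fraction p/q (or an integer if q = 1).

D = (-1397/85, 481/85)

1. D_x = -1397/85  [A, E, D are collinear ∩ BD ⟂ AE]
2. D_y = 481/85  [A, E, D are collinear ∩ BD ⟂ AE]
   → D = (-1397/85, 481/85)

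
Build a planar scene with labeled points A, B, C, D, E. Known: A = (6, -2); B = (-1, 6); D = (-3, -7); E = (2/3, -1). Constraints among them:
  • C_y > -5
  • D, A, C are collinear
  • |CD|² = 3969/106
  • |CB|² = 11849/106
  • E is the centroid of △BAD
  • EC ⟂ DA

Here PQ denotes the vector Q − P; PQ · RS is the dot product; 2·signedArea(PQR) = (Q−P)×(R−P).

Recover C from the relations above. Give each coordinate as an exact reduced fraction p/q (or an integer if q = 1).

C = (249/106, -427/106)

1. C_x = 249/106  [D, A, C are collinear ∩ EC ⟂ DA]
2. C_y = -427/106  [D, A, C are collinear ∩ EC ⟂ DA]
   → C = (249/106, -427/106)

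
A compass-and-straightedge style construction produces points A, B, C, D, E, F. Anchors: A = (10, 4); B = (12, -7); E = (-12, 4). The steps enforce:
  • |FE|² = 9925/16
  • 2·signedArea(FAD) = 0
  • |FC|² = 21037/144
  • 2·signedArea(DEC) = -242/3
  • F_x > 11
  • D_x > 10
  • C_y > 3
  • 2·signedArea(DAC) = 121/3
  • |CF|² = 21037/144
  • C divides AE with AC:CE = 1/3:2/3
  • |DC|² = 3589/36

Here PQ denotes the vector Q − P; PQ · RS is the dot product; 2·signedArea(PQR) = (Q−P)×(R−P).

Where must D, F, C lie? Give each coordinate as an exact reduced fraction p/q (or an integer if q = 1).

1. C_x = 8/3  [C divides AE with AC:CE = 1/3:2/3]
2. C_y = 4  [C divides AE with AC:CE = 1/3:2/3]
   → C = (8/3, 4)
3. D_y = -3/2  [2·signedArea(DAC) = 121/3]
4. D_x = 11  [|DC|² = 3589/36]
   → D = (11, -3/2)
5. F_x = 23/2  [line 11/2·x + 1·y + -59 = 0 ∩ |FE|² = 9925/16]
6. F_y = -17/4  [line 11/2·x + 1·y + -59 = 0 ∩ |FE|² = 9925/16]
   → F = (23/2, -17/4)

C = (8/3, 4)
D = (11, -3/2)
F = (23/2, -17/4)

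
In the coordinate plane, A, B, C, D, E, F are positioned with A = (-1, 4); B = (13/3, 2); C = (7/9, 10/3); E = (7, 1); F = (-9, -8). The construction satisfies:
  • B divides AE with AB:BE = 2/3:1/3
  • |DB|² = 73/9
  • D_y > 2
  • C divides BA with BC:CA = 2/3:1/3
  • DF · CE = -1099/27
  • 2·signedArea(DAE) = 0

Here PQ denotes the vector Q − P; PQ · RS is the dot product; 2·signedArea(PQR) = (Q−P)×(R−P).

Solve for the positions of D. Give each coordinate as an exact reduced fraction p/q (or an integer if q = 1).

1. D_x = 5/3  [2·signedArea(DAE) = 0 ∩ DF · CE = -1099/27]
2. D_y = 3  [2·signedArea(DAE) = 0 ∩ DF · CE = -1099/27]
   → D = (5/3, 3)

D = (5/3, 3)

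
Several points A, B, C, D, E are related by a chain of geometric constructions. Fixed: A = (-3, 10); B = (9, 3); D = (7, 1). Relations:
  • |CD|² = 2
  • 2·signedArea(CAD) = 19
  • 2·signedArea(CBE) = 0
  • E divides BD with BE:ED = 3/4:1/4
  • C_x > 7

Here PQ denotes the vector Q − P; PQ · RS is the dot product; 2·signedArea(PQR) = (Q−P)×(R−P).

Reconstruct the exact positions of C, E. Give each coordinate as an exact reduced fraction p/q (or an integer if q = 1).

C = (8, 2)
E = (15/2, 3/2)

1. E_x = 15/2  [E divides BD with BE:ED = 3/4:1/4]
2. E_y = 3/2  [E divides BD with BE:ED = 3/4:1/4]
   → E = (15/2, 3/2)
3. C_x = 8  [2·signedArea(CBE) = 0 ∩ 2·signedArea(CAD) = 19]
4. C_y = 2  [2·signedArea(CBE) = 0 ∩ 2·signedArea(CAD) = 19]
   → C = (8, 2)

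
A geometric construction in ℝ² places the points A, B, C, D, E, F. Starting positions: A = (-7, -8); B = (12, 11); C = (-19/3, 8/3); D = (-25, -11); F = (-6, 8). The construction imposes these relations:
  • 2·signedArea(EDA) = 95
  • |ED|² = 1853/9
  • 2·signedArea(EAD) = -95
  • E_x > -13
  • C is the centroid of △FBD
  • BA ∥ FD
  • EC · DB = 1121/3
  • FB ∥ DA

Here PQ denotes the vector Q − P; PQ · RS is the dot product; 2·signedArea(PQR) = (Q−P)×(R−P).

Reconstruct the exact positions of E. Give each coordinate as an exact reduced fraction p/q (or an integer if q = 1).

E = (-38/3, -11/3)

1. E_x = -38/3  [2·signedArea(EDA) = 95 ∩ EC · DB = 1121/3]
2. E_y = -11/3  [2·signedArea(EDA) = 95 ∩ EC · DB = 1121/3]
   → E = (-38/3, -11/3)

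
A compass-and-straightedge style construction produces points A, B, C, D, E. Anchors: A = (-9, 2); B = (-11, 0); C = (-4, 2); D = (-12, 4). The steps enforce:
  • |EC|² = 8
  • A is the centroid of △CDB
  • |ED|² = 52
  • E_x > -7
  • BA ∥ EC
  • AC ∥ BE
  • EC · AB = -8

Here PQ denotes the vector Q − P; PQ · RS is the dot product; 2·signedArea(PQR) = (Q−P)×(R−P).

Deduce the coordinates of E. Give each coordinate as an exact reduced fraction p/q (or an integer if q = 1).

1. E_x = -6  [BA ∥ EC ∩ AC ∥ BE]
2. E_y = 0  [BA ∥ EC ∩ AC ∥ BE]
   → E = (-6, 0)

E = (-6, 0)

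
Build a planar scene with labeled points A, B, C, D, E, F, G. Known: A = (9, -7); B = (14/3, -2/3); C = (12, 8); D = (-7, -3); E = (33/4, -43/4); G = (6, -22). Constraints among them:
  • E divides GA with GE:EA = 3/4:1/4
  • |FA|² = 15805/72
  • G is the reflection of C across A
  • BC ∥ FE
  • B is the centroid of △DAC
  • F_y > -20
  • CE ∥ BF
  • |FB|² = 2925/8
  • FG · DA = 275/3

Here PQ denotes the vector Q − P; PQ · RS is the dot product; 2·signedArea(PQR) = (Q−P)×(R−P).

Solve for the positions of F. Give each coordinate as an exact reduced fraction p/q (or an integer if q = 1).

F = (11/12, -233/12)

1. F_x = 11/12  [BC ∥ FE ∩ CE ∥ BF]
2. F_y = -233/12  [BC ∥ FE ∩ CE ∥ BF]
   → F = (11/12, -233/12)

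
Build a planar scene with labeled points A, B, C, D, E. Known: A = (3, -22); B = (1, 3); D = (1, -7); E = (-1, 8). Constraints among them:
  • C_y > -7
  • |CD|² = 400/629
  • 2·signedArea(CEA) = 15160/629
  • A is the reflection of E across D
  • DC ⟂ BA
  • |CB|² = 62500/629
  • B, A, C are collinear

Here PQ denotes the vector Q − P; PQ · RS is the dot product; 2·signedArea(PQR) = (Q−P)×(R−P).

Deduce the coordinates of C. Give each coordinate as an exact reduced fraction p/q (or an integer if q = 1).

C = (1129/629, -4363/629)

1. C_x = 1129/629  [B, A, C are collinear ∩ DC ⟂ BA]
2. C_y = -4363/629  [B, A, C are collinear ∩ DC ⟂ BA]
   → C = (1129/629, -4363/629)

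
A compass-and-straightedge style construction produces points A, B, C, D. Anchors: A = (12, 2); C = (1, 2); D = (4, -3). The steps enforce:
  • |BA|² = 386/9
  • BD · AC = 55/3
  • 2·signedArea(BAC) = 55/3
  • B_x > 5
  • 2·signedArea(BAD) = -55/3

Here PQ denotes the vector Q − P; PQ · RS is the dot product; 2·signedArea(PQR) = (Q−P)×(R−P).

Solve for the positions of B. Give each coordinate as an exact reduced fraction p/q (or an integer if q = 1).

1. B_x = 17/3  [2·signedArea(BAC) = 55/3 ∩ 2·signedArea(BAD) = -55/3]
2. B_y = 1/3  [2·signedArea(BAC) = 55/3 ∩ 2·signedArea(BAD) = -55/3]
   → B = (17/3, 1/3)

B = (17/3, 1/3)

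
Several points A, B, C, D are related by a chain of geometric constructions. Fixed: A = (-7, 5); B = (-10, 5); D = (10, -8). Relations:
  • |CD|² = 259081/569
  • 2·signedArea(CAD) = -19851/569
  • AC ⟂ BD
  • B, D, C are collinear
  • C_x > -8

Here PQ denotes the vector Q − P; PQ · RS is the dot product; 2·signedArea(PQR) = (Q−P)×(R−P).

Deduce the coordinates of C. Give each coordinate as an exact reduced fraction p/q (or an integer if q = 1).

C = (-4490/569, 2065/569)

1. C_x = -4490/569  [B, D, C are collinear ∩ AC ⟂ BD]
2. C_y = 2065/569  [B, D, C are collinear ∩ AC ⟂ BD]
   → C = (-4490/569, 2065/569)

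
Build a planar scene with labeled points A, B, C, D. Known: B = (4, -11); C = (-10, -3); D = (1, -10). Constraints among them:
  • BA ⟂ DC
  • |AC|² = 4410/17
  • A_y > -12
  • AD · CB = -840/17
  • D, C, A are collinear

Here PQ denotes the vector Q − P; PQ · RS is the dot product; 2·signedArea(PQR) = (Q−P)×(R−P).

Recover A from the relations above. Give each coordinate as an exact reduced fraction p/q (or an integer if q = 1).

A = (61/17, -198/17)

1. A_x = 61/17  [D, C, A are collinear ∩ BA ⟂ DC]
2. A_y = -198/17  [D, C, A are collinear ∩ BA ⟂ DC]
   → A = (61/17, -198/17)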